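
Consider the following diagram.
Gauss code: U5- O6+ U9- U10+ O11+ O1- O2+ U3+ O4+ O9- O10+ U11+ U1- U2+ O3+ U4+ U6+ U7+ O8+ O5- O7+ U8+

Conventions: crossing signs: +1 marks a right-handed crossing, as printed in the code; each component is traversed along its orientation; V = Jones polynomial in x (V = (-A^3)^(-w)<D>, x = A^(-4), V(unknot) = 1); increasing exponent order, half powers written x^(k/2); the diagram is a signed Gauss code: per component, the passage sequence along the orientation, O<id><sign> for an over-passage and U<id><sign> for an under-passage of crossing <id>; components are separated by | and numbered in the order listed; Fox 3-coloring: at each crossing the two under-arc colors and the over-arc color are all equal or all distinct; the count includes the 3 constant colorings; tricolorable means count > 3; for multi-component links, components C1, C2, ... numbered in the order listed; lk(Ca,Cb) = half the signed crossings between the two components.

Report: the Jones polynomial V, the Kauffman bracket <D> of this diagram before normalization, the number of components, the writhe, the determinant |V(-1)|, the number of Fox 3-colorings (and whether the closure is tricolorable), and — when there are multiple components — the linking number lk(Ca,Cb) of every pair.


Jones polynomial: V(x) = x + x^3 - x^4
<D> = A^-1 - A^3 - A^11; writhe +5
components 1, writhe +5 (11 crossings)
3-colorings: 9 of 3^11, det 3 — tricolorable
note: |V(-1)| = 3: so tricolorable, since 3 divides 3


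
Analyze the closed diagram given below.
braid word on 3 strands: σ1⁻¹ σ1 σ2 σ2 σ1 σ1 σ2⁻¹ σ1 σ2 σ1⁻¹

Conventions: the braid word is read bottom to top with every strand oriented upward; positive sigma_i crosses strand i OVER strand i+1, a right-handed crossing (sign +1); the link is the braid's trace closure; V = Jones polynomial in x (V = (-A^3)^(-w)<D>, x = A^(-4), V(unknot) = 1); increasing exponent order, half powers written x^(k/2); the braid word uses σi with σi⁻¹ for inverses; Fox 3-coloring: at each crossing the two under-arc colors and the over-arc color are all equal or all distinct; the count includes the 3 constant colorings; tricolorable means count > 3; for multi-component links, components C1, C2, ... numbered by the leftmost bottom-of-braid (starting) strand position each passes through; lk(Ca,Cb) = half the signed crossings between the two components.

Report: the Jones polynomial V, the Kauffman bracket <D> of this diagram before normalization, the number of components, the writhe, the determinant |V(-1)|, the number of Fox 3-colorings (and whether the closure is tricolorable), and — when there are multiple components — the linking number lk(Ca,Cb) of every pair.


V(x) = 2x - 2x^2 + 3x^3 - 3x^4 + 2x^5 - 2x^6 + x^7
bracket: A^-16 - 2A^-12 + 2A^-8 - 3A^-4 + 3 - 2A^4 + 2A^8, w = +4
1 component, writhe +4, over 10 crossings
det 15, colorings 9 of 3^10 — tricolorable
observation: det 15 = |V(-1)|; divisible by 3, so tricolorable


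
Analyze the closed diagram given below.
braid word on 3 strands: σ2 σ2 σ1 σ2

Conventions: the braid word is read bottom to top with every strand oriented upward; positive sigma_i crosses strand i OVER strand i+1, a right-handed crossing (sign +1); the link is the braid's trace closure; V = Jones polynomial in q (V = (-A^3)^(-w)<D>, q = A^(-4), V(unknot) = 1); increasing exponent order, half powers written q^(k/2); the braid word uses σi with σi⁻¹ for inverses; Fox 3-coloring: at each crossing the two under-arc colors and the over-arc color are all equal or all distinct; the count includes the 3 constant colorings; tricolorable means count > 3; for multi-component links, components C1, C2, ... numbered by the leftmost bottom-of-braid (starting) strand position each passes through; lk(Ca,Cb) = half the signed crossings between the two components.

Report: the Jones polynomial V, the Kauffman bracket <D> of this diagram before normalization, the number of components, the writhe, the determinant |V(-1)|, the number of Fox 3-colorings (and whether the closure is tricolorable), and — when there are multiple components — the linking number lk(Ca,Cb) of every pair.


V(q) = q + q^3 - q^4
bracket: -A^-4 + 1 + A^8, w = +4
1 component, writhe +4, over 4 crossings
det 3, colorings 9 of 3^4 — tricolorable
observation: det 3 = |V(-1)|; divisible by 3, so tricolorable


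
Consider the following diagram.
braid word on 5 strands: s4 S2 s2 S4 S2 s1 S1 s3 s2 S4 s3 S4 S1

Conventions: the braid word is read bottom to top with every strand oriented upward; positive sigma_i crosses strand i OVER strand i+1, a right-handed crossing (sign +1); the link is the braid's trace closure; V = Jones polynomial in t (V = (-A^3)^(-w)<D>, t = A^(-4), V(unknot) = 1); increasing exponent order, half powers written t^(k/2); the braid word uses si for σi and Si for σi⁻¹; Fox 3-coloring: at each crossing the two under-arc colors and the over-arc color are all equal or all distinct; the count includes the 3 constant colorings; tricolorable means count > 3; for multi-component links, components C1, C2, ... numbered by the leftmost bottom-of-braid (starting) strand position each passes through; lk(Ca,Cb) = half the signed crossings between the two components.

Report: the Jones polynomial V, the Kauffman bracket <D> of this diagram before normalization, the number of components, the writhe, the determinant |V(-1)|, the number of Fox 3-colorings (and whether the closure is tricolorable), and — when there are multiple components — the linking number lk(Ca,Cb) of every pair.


Jones polynomial: V(t) = -t^(-5/2) - t^(-1/2)
<D> = A^-1 + A^7; writhe -1
components 2, writhe -1 (13 crossings)
linking number lk(C1,C2) = -1
3-colorings: 3 of 3^13, det 2 — not tricolorable
note: free reduction leaves σ2⁻¹ σ3 σ2 σ4⁻¹ σ3 σ4⁻¹ σ1⁻¹ of the original 13 letters


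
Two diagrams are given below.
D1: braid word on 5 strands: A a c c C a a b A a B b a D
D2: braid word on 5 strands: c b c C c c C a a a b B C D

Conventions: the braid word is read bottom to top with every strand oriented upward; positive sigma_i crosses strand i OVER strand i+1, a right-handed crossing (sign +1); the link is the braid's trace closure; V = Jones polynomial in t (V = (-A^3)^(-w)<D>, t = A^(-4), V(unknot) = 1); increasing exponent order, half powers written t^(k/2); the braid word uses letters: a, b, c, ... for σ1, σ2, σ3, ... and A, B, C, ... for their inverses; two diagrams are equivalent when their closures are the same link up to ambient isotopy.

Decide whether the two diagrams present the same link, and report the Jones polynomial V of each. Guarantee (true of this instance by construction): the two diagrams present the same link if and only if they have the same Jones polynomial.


same link: yes
V(D1) = t + t^3 - t^4  [14 crossings, <D> = -A^-4 + 1 + A^8, w = +4]
V(D2) = t + t^3 - t^4  [14 crossings, <D> = -A^-4 + 1 + A^8, w = +4]
insight: Markov moves rewrite D1 (14 crossings) into D2 (14)


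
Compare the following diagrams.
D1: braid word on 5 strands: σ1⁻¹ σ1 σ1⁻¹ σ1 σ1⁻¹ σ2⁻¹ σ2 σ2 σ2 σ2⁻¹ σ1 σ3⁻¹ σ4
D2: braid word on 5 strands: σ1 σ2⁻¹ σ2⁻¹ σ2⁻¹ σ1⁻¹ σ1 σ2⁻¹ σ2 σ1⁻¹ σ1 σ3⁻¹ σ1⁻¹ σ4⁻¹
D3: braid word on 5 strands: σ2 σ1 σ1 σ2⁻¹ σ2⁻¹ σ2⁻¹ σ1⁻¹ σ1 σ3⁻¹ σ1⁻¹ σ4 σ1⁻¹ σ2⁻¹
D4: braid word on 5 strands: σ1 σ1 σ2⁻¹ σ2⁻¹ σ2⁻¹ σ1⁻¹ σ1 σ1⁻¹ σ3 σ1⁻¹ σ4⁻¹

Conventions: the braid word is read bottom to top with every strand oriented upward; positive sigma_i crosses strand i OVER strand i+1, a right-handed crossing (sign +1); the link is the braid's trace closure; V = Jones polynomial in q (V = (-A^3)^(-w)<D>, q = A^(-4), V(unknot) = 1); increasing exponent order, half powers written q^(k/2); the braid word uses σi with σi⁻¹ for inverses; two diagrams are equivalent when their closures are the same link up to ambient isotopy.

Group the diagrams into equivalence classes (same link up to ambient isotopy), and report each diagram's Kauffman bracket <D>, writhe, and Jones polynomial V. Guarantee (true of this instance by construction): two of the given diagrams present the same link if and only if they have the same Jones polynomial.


equivalence classes: {D1} | {D2, D3, D4}
D1 (bracket A + A^5; 13 crossings at w = +1): V = -q^(-1/2) - q^(1/2)
D2 (bracket A^-13 + A^-9 + A^-5 - A^3; 13 crossings at w = -5): V = q^(-9/2) - q^(-5/2) - q^(-3/2) - q^(-1/2)
V(D3) = q^(-9/2) - q^(-5/2) - q^(-3/2) - q^(-1/2)  (w -3, c 13, <D> = A^-7 + A^-3 + A - A^9)
V(D4) = q^(-9/2) - q^(-5/2) - q^(-3/2) - q^(-1/2)  [11 crossings, <D> = A^-7 + A^-3 + A - A^9, w = -3]
key observation: comparing 4 Jones polynomials yields 2 groups


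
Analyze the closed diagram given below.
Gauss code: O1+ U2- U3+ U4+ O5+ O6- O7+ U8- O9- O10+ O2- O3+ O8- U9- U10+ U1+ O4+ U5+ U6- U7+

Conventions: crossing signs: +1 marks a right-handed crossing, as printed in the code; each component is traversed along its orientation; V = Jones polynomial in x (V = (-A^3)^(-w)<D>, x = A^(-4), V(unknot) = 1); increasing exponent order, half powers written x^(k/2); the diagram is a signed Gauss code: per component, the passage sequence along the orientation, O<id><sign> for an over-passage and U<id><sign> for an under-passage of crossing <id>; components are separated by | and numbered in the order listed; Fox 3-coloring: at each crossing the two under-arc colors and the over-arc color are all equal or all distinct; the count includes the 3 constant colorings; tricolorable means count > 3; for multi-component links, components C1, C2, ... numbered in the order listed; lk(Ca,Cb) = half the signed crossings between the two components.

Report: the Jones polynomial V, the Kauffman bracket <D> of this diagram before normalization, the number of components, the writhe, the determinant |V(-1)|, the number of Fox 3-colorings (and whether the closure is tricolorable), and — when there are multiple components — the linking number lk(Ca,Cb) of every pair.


V(x) = x + x^3 - x^4
bracket: -A^-10 + A^-6 + A^2, w = +2
1 component, writhe +2, over 10 crossings
det 3, colorings 9 of 3^10 — tricolorable
observation: V spans 3 powers of x: at least 3 crossings in any diagram


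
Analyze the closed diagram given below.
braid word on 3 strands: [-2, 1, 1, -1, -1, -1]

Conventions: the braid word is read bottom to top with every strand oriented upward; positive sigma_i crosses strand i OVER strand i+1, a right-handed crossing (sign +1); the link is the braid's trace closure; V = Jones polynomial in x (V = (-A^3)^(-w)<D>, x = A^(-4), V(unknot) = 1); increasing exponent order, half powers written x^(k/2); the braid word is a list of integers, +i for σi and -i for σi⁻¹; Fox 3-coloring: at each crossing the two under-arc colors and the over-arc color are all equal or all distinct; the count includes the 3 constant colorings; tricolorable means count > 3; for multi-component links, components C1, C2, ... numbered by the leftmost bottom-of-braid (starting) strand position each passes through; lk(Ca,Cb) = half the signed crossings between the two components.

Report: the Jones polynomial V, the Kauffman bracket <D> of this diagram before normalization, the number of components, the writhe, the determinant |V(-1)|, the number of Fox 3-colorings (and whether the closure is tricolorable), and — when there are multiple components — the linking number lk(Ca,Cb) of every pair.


Jones polynomial: V(x) = 1
<D> = A^-6; writhe -2
components 1, writhe -2 (6 crossings)
3-colorings: 3 of 3^6, det 1 — not tricolorable
note: w = -2 shifts under R1 moves; the (-A^3)^(2) factor cancels that in V


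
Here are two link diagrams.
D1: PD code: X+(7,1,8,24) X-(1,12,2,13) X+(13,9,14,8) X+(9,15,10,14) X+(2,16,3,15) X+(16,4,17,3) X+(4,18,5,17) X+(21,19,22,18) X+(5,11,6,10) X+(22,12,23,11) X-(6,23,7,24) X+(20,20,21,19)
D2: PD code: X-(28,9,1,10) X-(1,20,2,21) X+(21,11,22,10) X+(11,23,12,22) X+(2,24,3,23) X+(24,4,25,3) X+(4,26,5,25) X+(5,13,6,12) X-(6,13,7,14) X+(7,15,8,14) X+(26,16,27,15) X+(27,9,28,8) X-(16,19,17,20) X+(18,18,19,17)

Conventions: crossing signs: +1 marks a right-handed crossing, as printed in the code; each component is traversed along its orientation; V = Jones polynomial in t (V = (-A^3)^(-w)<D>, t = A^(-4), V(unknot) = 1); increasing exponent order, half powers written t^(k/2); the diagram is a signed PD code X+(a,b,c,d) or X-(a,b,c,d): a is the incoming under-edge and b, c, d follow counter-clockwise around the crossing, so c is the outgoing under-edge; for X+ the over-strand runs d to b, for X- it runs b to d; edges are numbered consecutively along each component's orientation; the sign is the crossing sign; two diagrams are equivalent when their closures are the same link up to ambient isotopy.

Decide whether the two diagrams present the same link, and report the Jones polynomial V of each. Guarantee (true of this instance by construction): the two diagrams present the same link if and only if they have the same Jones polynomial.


same link: yes
V(D1) = t^2 + 2t^4 - 2t^5 + t^6 - 2t^7 + t^8  [12 crossings, <D> = A^-8 - 2A^-4 + 1 - 2A^4 + 2A^8 + A^16, w = +8]
D2 (bracket A^-14 - 2A^-10 + A^-6 - 2A^-2 + 2A^2 + A^10; 14 crossings at w = +6): V = t^2 + 2t^4 - 2t^5 + t^6 - 2t^7 + t^8
note: all 2 diagrams share one V(t), hence one class


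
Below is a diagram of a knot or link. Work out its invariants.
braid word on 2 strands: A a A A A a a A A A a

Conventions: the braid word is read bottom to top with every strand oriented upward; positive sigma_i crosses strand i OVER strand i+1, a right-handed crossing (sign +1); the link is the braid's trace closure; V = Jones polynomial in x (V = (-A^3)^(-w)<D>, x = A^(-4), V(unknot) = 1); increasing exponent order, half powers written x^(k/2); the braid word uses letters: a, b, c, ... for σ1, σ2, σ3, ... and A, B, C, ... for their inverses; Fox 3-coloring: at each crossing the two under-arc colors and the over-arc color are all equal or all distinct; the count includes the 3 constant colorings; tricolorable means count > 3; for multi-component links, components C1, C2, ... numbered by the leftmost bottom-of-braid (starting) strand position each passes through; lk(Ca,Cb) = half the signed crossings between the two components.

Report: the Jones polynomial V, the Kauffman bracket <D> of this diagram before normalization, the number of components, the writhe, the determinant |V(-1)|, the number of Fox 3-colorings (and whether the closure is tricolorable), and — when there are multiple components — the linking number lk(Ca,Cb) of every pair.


V = -x^-4 + x^-3 + x^-1
<D> = -A^-5 - A^3 + A^7 (w = -3)
1 component over 11 crossings, w = -3
9 Fox colorings among 3^11, |V(-1)| = 3: tricolorable
why: V spans 3 powers of x: at least 3 crossings in any diagram


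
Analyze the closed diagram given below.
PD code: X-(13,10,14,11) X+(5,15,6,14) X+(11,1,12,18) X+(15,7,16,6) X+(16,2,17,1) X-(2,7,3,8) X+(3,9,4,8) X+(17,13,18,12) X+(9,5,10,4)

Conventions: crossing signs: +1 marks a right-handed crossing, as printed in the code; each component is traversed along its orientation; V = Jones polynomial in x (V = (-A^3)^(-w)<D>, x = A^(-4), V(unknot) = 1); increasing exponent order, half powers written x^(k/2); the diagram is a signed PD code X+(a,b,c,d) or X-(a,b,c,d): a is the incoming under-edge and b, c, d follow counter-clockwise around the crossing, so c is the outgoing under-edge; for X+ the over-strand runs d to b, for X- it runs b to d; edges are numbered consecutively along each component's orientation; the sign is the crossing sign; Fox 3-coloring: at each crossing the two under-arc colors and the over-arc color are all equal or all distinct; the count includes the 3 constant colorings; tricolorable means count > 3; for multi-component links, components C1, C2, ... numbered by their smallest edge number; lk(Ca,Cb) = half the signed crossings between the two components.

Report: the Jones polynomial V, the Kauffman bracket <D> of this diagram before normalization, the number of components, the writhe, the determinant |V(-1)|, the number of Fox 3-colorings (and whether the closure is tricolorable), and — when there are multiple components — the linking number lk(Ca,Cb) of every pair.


Jones polynomial: V(x) = x - x^2 + 2x^3 - x^4 + x^5 - x^6
<D> = A^-9 - A^-5 + A^-1 - 2A^3 + A^7 - A^11; writhe +5
components 1, writhe +5 (9 crossings)
3-colorings: 3 of 3^9, det 7 — not tricolorable
note: the span of V is 5, forcing >= 5 crossings in any diagram


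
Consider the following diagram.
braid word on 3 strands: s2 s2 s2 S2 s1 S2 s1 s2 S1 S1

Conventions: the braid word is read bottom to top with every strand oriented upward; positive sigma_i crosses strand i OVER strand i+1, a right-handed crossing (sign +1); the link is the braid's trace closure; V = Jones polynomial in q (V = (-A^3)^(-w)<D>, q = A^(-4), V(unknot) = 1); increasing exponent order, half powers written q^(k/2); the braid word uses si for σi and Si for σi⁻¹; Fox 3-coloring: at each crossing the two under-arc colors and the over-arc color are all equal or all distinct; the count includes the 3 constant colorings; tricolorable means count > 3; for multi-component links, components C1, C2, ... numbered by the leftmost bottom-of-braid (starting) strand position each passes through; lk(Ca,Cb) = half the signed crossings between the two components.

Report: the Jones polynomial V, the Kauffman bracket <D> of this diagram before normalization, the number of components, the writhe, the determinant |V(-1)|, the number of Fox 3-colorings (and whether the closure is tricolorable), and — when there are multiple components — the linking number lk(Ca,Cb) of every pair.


Jones polynomial: V(q) = -q^-1 + 2 - q + 2q^2 - q^3 + q^4 - q^5
<D> = -A^-14 + A^-10 - A^-6 + 2A^-2 - A^2 + 2A^6 - A^10; writhe +2
components 1, writhe +2 (10 crossings)
3-colorings: 9 of 3^10, det 9 — tricolorable
note: w = +2 (over 10 crossings) is diagram-only; (-A^3)^(-2) removes it from V


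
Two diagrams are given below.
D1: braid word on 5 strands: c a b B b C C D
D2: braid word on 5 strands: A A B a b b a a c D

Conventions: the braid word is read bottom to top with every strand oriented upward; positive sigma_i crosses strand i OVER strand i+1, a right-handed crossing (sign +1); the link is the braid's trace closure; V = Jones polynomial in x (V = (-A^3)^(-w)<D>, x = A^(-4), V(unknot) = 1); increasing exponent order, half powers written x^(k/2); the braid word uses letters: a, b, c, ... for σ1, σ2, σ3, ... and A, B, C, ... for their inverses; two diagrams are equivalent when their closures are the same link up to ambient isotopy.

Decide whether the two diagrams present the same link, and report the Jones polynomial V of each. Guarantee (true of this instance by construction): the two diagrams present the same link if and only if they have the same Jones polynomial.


same link: yes
V(D1) = 1  [8 crossings, <D> = 1, w = 0]
V(D2) = 1  [10 crossings, <D> = A^6, w = +2]
insight: Markov moves rewrite D1 (8 crossings) into D2 (10)


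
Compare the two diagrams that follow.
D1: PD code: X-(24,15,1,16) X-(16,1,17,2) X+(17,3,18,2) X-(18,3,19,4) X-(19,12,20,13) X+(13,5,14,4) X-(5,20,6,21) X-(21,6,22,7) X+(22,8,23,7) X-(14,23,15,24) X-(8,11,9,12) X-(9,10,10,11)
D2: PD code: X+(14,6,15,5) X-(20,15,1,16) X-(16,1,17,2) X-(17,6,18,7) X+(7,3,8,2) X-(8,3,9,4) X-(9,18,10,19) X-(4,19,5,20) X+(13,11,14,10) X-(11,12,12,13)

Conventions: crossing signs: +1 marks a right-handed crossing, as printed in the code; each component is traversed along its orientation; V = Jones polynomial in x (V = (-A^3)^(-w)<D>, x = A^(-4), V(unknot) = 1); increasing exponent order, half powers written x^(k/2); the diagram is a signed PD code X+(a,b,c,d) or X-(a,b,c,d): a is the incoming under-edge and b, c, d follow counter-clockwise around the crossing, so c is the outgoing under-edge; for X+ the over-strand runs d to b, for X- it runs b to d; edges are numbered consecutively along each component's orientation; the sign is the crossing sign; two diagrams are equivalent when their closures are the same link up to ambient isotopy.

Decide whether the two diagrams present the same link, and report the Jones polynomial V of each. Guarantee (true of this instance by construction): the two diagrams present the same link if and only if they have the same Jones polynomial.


equivalent: yes
V(D1) = -x^-6 + x^-5 - x^-4 + 2x^-3 - x^-2 + x^-1  (w -6, c 12, <D> = A^-14 - A^-10 + 2A^-6 - A^-2 + A^2 - A^6)
D2 (bracket A^-8 - A^-4 + 2 - A^4 + A^8 - A^12; 10 crossings at w = -4): V = -x^-6 + x^-5 - x^-4 + 2x^-3 - x^-2 + x^-1
why: one V(x) for all 2 diagrams — one class (guaranteed)


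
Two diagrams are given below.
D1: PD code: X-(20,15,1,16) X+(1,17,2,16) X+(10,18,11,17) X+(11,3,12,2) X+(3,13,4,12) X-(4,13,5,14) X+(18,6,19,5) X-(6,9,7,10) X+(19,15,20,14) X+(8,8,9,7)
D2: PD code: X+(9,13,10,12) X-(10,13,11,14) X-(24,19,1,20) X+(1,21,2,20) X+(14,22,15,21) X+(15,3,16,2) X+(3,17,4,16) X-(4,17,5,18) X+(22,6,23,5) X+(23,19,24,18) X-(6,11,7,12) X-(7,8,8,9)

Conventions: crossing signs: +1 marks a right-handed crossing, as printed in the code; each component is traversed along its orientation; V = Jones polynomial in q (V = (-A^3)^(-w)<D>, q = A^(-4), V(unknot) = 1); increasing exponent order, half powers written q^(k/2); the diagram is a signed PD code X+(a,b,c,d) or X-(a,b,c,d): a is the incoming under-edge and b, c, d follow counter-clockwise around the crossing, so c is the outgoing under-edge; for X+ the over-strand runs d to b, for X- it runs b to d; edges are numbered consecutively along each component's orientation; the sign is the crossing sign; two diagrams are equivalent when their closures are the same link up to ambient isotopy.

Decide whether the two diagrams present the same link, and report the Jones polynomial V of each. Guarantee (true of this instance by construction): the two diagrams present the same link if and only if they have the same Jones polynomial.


equivalent: yes
V(D1) = q + q^3 - q^4  (w +4, c 10, <D> = -A^-4 + 1 + A^8)
D2 (bracket -A^-10 + A^-6 + A^2; 12 crossings at w = +2): V = q + q^3 - q^4
why: all 2 diagrams share one V(q), hence one class


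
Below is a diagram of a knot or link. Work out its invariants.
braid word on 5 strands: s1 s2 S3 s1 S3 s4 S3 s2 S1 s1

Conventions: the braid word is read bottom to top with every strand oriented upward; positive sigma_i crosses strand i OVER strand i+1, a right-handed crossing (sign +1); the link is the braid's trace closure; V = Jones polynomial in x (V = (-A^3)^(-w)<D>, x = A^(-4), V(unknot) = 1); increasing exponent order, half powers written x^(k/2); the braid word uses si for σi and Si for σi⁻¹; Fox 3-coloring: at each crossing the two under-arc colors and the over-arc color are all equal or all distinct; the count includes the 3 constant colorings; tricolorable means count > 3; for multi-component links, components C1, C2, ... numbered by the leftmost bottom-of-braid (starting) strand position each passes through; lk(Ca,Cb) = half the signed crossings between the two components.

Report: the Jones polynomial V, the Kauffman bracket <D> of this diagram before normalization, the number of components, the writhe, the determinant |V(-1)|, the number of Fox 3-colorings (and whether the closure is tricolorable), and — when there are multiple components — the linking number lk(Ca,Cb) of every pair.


Jones polynomial: V(x) = -x^-3 + x^-2 - x^-1 + 3 - x + x^2 - x^3
<D> = -A^-6 + A^-2 - A^2 + 3A^6 - A^10 + A^14 - A^18; writhe +2
components 1, writhe +2 (10 crossings)
3-colorings: 27 of 3^10, det 9 — tricolorable
note: the word shrinks to σ1 σ2 σ3⁻¹ σ1 σ3⁻¹ σ4 σ3⁻¹ σ2 after cancelling


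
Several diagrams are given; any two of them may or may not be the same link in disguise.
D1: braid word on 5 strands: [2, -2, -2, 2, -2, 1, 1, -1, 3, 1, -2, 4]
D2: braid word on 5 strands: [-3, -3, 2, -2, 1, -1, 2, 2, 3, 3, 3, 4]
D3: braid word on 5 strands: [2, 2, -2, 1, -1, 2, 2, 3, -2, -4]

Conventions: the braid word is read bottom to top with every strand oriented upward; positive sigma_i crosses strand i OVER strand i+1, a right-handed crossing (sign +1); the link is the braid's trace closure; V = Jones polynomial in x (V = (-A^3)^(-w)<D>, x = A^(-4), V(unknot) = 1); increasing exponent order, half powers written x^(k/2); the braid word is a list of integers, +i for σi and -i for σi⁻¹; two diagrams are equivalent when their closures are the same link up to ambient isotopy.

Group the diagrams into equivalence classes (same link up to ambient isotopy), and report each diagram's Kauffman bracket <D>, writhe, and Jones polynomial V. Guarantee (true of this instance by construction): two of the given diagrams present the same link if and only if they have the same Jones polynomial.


grouping into links: {D1} | {D2, D3}
V(D1) = x^-2 + 2 + x^2  (w +2, c 12, <D> = A^-2 + 2A^6 + A^14)
V(D2) = 1 + x + x^2 + x^3  [12 crossings, <D> = 1 + A^4 + A^8 + A^12, w = +4]
V(D3) = 1 + x + x^2 + x^3  (w +2, c 10, <D> = A^-6 + A^-2 + A^2 + A^6)
key observation: comparing 3 Jones polynomials yields 2 groups


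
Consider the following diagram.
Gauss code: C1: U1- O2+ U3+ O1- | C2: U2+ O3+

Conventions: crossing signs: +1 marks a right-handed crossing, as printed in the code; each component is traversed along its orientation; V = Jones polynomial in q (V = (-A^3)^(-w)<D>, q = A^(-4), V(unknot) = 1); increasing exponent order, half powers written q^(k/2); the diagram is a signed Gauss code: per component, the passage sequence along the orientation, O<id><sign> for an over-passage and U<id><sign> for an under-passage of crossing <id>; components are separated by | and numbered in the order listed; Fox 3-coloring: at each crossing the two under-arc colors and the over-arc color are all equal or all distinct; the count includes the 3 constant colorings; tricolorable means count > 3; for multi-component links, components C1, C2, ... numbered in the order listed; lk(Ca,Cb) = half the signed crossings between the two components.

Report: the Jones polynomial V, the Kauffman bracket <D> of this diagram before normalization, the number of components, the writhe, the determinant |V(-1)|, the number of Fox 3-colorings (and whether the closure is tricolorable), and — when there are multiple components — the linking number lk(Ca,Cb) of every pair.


V = -q^(1/2) - q^(5/2)
<D> = A^-7 + A (w = +1)
2 components over 3 crossings, w = +1
lk(C1,C2): +1
3 Fox colorings among 3^3, |V(-1)| = 2: not tricolorable
why: w = +1 (over 3 crossings) is diagram-only; (-A^3)^(-1) removes it from V


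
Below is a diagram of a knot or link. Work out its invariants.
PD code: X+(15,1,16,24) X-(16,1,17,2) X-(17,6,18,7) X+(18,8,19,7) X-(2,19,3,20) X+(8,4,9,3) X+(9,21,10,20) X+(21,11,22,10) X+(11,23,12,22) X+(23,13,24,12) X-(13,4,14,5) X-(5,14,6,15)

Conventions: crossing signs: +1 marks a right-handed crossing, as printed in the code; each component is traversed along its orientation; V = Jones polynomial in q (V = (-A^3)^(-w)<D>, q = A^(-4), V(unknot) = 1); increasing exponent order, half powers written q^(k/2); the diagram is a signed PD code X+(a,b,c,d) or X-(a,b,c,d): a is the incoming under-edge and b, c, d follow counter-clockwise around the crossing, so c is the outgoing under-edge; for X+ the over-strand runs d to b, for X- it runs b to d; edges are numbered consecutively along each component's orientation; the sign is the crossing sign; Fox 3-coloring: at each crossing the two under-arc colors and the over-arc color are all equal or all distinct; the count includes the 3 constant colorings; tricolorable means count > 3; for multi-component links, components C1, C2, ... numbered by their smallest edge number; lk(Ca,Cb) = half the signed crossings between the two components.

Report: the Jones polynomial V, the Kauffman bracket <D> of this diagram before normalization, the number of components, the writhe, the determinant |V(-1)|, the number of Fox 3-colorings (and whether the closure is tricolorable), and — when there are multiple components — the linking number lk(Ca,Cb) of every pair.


V(q) = q^-1 - 1 + 2q - 2q^2 + 2q^3 - 2q^4 + q^5
bracket: A^-14 - 2A^-10 + 2A^-6 - 2A^-2 + 2A^2 - A^6 + A^10, w = +2
1 component, writhe +2, over 12 crossings
det 11, colorings 3 of 3^12 — not tricolorable
observation: the span of V is 6, forcing >= 6 crossings in any diagram


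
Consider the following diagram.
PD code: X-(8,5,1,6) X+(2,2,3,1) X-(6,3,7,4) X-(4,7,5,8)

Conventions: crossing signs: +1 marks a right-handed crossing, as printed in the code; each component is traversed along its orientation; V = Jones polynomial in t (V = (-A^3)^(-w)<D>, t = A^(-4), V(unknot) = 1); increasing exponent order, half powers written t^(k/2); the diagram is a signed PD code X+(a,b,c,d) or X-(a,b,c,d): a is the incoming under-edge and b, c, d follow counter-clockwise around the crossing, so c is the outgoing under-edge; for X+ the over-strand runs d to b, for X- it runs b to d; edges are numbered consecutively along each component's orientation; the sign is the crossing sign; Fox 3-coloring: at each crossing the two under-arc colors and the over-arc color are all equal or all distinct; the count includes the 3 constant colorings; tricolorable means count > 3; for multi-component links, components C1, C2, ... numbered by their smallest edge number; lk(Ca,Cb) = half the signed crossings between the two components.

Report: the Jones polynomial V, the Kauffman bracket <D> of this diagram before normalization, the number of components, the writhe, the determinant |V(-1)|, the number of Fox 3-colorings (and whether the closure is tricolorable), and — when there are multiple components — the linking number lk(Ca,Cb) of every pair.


V(t) = -t^-4 + t^-3 + t^-1
bracket: A^-2 + A^6 - A^10, w = -2
1 component, writhe -2, over 4 crossings
det 3, colorings 9 of 3^4 — tricolorable
observation: |V(-1)| = 3: so tricolorable, since 3 divides 3


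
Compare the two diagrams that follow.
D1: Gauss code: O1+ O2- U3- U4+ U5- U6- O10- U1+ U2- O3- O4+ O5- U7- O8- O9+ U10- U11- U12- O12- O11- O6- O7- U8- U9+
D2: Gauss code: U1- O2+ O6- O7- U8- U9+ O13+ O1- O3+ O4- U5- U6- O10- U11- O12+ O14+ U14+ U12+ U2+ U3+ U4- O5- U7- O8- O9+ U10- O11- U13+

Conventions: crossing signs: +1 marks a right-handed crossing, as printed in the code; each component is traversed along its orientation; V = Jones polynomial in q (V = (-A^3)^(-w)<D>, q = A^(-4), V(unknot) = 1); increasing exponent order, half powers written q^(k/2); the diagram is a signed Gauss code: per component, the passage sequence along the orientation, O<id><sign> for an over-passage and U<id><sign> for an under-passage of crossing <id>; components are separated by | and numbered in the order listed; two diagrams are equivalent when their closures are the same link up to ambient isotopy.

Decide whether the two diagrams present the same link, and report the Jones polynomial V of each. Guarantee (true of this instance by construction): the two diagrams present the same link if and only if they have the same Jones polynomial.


equivalent: yes
D1 (bracket A^-14 + A^-6 - A^-2; 12 crossings at w = -6): V = -q^-4 + q^-3 + q^-1
V(D2) = -q^-4 + q^-3 + q^-1  [14 crossings, <D> = A^-2 + A^6 - A^10, w = -2]
observation: all 2 diagrams share one V(q), hence one class


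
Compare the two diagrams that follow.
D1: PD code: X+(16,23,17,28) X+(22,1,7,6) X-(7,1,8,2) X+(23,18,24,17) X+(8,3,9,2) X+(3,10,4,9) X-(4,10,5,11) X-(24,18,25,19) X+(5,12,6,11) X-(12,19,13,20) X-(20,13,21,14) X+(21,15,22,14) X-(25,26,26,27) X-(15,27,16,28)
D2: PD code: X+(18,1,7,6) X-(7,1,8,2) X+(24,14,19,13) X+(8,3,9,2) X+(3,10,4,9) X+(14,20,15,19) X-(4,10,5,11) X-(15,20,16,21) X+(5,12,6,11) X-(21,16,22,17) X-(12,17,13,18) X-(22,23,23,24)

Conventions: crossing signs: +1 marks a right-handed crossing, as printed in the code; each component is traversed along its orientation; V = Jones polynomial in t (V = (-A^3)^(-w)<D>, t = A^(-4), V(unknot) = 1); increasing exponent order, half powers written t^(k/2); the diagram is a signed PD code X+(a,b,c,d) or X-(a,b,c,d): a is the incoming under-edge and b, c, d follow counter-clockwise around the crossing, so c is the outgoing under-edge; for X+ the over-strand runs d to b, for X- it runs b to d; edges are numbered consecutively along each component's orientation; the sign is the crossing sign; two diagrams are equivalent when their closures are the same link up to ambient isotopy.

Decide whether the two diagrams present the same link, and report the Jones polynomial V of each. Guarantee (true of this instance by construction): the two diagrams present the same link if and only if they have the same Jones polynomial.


equivalent: yes
V(D1) = 1 + t + t^2 + t^3  (w 0, c 14, <D> = A^-12 + A^-8 + A^-4 + 1)
D2 (bracket A^-12 + A^-8 + A^-4 + 1; 12 crossings at w = 0): V = 1 + t + t^2 + t^3
why: from 14 to 12 crossings by R-moves: one link, two diagrams


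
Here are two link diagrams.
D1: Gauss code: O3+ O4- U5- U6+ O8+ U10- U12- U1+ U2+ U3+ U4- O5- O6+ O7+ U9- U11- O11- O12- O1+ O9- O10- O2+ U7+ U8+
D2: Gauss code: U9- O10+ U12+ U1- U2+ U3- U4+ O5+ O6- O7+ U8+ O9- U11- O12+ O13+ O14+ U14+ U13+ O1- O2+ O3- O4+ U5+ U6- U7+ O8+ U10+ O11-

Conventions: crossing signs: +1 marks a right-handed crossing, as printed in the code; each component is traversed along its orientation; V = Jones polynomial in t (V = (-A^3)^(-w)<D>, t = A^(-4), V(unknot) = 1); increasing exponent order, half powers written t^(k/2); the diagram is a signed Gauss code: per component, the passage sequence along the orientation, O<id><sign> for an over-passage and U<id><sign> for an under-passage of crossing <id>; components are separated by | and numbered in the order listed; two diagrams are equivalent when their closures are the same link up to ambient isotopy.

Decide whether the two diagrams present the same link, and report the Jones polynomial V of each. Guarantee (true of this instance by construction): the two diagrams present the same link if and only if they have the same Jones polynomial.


same link: no
V(D1) = 1  [12 crossings, <D> = 1, w = 0]
V(D2) = t^-1 - 1 + 2t - 2t^2 + 2t^3 - 2t^4 + t^5  [14 crossings, <D> = A^-8 - 2A^-4 + 2 - 2A^4 + 2A^8 - A^12 + A^16, w = +4]
insight: comparing 2 Jones polynomials yields 2 groups


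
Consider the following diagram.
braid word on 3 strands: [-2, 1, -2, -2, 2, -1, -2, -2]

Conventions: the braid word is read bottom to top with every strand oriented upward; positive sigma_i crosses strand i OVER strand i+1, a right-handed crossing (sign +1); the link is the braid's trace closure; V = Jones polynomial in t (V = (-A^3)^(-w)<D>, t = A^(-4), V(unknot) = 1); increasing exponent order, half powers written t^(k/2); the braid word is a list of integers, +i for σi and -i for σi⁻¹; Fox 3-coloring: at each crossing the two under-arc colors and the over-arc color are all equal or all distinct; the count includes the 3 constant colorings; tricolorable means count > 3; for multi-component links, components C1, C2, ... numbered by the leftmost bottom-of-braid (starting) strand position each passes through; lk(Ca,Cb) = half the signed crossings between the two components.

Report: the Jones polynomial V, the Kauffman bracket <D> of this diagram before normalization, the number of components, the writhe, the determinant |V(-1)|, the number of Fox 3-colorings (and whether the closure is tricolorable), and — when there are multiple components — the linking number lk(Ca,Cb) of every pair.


V(t) = -t^-4 + t^-3 + t^-1
bracket: A^-8 + 1 - A^4, w = -4
1 component, writhe -4, over 8 crossings
det 3, colorings 9 of 3^8 — tricolorable
observation: w = -4 (over 8 crossings) is diagram-only; (-A^3)^(4) removes it from V


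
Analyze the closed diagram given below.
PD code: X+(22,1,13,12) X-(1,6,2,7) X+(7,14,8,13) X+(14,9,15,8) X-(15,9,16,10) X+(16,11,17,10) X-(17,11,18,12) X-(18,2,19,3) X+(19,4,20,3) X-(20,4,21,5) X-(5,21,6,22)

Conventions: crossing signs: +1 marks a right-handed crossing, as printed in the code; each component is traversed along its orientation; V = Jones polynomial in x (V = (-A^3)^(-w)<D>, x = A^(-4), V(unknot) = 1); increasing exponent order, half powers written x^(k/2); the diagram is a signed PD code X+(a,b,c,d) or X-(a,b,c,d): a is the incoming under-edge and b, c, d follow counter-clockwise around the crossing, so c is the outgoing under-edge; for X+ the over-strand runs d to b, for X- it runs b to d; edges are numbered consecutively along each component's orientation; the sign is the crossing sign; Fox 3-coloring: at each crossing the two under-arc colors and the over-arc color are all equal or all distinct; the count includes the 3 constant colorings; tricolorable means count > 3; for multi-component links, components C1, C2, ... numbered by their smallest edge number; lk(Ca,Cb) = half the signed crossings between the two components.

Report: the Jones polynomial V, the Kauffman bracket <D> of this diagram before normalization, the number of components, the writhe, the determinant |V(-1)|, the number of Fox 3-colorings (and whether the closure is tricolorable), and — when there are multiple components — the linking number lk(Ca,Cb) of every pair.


Jones polynomial: V(x) = x^(-7/2) - 2x^(-5/2) + x^(-3/2) - 2x^(-1/2) + x^(1/2) - x^(3/2)
<D> = A^-9 - A^-5 + 2A^-1 - A^3 + 2A^7 - A^11; writhe -1
components 2, writhe -1 (11 crossings)
linking number lk(C1,C2) = 0
3-colorings: 3 of 3^11, det 8 — not tricolorable
note: every pair of the 2 components has lk = 0


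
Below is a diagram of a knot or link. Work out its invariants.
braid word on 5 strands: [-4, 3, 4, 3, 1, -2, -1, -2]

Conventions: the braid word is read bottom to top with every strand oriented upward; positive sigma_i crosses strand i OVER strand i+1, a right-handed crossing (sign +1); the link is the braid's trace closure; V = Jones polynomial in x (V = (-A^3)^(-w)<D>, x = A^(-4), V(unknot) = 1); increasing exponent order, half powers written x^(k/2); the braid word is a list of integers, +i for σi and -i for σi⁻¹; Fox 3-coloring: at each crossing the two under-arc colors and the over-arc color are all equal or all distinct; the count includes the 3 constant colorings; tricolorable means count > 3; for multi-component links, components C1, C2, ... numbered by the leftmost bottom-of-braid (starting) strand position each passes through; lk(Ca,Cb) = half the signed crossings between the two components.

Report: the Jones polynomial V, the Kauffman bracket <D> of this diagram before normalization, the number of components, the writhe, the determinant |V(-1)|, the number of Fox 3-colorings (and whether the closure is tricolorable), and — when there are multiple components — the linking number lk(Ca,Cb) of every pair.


Jones polynomial: V(x) = 1
<D> = 1; writhe 0
components 1, writhe 0 (8 crossings)
3-colorings: 3 of 3^8, det 1 — not tricolorable
note: w = 0 shifts under R1 moves; the (-A^3)^(0) factor cancels that in V


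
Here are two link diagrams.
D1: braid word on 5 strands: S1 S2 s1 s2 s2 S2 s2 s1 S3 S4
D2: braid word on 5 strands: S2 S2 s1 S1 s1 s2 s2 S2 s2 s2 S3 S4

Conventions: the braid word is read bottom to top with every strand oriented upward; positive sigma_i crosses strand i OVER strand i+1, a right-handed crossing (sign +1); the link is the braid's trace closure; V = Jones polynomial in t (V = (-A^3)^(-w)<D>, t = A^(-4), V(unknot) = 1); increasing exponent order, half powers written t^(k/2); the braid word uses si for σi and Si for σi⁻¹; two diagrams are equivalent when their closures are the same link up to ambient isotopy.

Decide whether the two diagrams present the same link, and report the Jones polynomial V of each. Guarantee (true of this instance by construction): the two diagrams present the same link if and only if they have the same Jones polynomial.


equivalent: yes
V(D1) = 1  (w 0, c 10, <D> = 1)
V(D2) = 1  [12 crossings, <D> = 1, w = 0]
key observation: from 10 to 12 crossings by R-moves: one link, two diagrams


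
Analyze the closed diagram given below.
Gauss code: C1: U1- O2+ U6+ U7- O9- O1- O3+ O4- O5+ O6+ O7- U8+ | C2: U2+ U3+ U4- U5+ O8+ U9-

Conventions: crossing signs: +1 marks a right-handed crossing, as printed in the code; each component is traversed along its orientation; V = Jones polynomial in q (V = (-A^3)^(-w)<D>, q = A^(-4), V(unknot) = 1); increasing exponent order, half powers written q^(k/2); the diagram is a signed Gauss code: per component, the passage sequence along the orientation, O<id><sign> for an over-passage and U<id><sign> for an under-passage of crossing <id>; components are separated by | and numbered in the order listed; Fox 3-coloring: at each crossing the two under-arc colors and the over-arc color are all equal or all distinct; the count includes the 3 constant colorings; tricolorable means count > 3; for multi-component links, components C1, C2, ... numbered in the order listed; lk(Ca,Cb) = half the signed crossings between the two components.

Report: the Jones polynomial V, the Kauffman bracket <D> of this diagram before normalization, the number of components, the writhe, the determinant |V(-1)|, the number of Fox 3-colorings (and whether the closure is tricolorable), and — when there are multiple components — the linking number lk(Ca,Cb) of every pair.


V(q) = -q^(1/2) - q^(5/2)
bracket: A^-7 + A, w = +1
2 components, writhe +1, over 9 crossings
lk(C1,C2) = +1
det 2, colorings 3 of 3^9 — not tricolorable
observation: summing lk over 1 pair gives +1
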